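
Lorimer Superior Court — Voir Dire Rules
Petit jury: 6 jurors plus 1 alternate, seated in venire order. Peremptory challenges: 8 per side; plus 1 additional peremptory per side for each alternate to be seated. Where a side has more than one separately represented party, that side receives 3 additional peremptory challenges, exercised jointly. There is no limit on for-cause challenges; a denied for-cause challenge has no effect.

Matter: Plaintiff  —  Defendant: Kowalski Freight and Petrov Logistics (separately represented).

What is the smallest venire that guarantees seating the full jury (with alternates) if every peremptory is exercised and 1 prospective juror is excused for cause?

Seats to fill: 6 + 1 alternates = 7.
Peremptories — Plaintiff: 8 + 1×1 = 9; Defendant: 8 + 1×1 + 3 = 12; total 21.
For-cause removals: 1.
Minimum venire: 7 + 21 + 1 = 29.

29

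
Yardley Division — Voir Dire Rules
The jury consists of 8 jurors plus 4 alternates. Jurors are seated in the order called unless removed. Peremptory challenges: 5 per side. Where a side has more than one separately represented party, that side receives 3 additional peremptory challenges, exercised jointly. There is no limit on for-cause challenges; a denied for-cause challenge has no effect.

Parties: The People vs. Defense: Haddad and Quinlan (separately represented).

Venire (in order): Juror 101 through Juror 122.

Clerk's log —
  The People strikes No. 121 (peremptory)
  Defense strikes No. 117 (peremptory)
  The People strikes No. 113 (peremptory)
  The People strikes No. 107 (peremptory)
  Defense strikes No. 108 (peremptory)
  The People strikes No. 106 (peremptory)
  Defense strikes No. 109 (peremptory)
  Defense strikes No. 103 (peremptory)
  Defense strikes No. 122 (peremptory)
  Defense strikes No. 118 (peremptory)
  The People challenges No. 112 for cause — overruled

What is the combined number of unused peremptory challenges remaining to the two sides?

3

The People allotment: 5. Defense allotment: 5 base + 3 multi-party = 8.
The People peremptories used: #121, #113, #107, #106 — 4 (the for-cause on #112 doesn't count).
Defense peremptories used: #117, #108, #109, #103, #122, #118 — 6.
Remaining: (5 − 4) + (8 − 6) = 3.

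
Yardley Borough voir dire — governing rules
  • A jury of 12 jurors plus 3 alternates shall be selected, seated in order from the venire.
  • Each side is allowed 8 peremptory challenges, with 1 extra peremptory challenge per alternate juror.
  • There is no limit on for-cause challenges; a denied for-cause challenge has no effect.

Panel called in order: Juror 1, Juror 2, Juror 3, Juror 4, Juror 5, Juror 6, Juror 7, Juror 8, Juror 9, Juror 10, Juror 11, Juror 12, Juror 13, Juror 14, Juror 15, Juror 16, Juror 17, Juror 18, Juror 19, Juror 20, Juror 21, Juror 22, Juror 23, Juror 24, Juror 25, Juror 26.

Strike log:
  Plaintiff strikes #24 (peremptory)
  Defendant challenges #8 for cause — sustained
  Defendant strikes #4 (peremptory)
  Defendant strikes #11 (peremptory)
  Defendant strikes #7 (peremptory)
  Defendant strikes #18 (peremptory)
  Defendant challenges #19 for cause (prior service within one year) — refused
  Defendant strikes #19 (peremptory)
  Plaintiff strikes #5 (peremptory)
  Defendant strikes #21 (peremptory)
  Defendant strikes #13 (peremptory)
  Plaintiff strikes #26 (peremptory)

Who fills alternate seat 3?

25

Removed: #4, #5, #7, #8, #11, #13, #18, #19, #21, #24, #26.
Seating in order: seats 1–12 → #1, #2, #3, #6, #9, #10, #12, #14, #15, #16, #17, #20; alternates → #22, #23, #25.
So alternate 3 is #25.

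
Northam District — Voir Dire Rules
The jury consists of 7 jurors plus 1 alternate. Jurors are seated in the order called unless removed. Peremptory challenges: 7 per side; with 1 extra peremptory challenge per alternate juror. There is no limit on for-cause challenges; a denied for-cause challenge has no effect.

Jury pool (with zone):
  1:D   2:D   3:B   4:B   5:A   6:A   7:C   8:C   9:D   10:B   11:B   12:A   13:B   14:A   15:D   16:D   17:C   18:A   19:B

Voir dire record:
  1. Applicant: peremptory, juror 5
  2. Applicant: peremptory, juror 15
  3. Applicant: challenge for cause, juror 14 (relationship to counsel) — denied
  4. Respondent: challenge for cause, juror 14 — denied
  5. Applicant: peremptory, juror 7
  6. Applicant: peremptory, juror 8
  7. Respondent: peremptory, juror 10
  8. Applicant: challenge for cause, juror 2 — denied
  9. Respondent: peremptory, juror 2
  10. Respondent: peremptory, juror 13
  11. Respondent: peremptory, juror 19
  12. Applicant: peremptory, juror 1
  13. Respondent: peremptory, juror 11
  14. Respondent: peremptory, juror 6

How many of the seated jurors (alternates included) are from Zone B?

Removed: #1, #2, #5, #6, #7, #8, #10, #11, #13, #15, #19.
Seated (8 incl. alternates): #3, #4, #9, #12, #14, #16, #17, #18.
Of those, in Zone B: #3, #4 → 2.

2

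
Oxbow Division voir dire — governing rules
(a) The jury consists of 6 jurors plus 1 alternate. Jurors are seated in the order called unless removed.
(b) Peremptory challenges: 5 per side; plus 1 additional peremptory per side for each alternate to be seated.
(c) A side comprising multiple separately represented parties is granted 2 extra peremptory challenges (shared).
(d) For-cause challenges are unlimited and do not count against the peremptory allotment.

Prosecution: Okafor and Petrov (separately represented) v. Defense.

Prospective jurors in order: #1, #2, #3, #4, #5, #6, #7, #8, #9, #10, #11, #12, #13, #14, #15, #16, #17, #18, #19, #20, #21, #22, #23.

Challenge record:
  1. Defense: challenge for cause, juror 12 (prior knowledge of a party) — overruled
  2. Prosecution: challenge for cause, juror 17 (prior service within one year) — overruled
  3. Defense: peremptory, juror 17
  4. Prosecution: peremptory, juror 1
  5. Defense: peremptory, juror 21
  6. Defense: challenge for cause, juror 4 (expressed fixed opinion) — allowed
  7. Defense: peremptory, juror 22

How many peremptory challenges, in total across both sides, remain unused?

Prosecution allotment: 5 base + 1 × 1 alternate + 2 multi-party = 8. Defense allotment: 5 base + 1 × 1 alternate = 6.
Prosecution peremptories used: #1 — 1 (the for-cause on #17 doesn't count).
Defense peremptories used: #17, #21, #22 — 3 (for-cause on #12, #4 don't count).
Remaining: (8 − 1) + (6 − 3) = 10.

10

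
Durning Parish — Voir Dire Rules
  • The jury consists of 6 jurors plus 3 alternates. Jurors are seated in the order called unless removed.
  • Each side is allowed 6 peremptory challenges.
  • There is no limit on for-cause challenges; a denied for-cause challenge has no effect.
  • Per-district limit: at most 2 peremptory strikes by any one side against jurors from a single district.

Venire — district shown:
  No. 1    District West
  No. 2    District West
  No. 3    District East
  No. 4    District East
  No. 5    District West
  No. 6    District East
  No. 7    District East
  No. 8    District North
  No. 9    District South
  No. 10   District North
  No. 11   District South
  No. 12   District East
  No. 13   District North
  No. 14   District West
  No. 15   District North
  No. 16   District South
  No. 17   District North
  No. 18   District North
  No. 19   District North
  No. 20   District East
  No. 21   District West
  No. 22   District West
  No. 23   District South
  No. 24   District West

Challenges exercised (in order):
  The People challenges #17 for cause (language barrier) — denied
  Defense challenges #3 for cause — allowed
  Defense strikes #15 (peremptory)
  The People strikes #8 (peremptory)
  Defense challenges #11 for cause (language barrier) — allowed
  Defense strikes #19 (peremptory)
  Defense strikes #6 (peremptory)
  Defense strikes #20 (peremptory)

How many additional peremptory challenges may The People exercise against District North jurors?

1

The People peremptories so far: #8 — 1 of 6 used, 5 left overall.
Against District North: #8 — 1 used; per-district cap 2 leaves 1.
Binding limit: min(5, 1) = 1.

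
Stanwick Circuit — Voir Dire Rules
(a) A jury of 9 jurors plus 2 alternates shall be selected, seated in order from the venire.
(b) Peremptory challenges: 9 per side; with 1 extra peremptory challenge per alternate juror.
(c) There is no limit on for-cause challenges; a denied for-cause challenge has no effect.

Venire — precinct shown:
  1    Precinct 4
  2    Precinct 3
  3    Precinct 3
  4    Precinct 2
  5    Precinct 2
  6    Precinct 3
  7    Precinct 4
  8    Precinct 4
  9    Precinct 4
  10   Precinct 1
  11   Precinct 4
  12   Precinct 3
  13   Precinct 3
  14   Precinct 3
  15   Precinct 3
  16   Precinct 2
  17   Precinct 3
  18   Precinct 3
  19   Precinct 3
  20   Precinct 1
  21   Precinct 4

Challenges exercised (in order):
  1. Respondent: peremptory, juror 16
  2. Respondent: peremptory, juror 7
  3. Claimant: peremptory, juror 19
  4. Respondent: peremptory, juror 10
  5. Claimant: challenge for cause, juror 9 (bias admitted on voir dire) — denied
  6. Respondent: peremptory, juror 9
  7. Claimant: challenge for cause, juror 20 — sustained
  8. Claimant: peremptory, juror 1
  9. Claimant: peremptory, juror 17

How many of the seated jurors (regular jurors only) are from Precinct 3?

Removed: #1, #7, #9, #10, #16, #17, #19, #20.
Seated jurors 1–9: #2, #3, #4, #5, #6, #8, #11, #12, #13 (alternates #14, #15 not counted).
Of those, in Precinct 3: #2, #3, #6, #12, #13 → 5.

5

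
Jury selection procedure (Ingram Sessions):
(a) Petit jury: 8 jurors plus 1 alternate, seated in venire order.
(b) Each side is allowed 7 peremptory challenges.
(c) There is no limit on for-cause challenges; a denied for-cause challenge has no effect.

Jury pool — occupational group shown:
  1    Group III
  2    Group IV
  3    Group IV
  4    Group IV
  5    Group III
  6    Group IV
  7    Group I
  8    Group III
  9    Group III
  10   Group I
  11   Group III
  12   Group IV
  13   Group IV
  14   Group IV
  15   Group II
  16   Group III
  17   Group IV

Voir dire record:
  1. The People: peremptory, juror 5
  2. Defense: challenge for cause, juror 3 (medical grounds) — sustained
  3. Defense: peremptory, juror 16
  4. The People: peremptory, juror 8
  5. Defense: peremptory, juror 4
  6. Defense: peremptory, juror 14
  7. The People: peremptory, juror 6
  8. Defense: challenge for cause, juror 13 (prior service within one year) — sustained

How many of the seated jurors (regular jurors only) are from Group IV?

Removed: #3, #4, #5, #6, #8, #13, #14, #16.
Seated jurors 1–8: #1, #2, #7, #9, #10, #11, #12, #15 (alternates #17 not counted).
Of those, in Group IV: #2, #12 → 2.

2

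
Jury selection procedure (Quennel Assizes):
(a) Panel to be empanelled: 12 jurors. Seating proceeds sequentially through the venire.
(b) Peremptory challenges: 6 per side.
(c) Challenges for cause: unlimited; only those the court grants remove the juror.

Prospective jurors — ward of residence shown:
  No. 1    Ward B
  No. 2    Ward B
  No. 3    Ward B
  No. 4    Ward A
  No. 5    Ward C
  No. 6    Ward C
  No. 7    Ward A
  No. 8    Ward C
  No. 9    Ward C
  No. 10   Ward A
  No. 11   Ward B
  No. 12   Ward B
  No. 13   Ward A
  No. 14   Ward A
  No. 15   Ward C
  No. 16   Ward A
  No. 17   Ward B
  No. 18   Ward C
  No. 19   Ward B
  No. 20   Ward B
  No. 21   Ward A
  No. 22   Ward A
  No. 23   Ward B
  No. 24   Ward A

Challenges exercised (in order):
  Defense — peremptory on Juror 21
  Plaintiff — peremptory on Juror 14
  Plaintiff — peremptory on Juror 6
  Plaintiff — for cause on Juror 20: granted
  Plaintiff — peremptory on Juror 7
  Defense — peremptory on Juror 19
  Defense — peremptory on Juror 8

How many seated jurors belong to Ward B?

Removed: #6, #7, #8, #14, #19, #20, #21.
Seated jurors 1–12: #1, #2, #3, #4, #5, #9, #10, #11, #12, #13, #15, #16.
Of those, in Ward B: #1, #2, #3, #11, #12 → 5.

5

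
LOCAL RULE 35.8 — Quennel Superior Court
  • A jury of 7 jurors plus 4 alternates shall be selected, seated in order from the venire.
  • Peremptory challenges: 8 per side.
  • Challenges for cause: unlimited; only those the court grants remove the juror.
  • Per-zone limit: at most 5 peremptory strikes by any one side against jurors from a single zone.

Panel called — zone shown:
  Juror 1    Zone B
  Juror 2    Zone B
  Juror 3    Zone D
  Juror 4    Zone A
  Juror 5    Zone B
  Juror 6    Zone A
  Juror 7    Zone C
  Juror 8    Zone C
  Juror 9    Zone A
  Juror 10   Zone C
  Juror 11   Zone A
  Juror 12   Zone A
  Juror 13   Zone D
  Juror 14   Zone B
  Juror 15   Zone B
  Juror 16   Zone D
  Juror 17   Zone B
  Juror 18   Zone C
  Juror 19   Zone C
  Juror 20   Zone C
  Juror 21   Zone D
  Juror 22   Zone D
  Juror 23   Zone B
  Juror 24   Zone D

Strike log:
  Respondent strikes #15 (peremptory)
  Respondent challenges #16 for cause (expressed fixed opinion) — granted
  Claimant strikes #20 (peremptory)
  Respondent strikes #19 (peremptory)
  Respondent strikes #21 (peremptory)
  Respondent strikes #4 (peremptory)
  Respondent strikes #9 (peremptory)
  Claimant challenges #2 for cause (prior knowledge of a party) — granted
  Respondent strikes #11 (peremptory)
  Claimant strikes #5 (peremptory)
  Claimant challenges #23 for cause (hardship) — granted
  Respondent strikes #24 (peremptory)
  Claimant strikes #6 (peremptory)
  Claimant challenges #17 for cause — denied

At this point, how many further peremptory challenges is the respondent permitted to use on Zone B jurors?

Respondent peremptories so far: #15, #19, #21, #4, #9, #11, #24 — 7 of 8 used, 1 left overall.
Against Zone B: #15 — 1 used; per-zone cap 5 leaves 4.
Binding limit: min(1, 4) = 1.

1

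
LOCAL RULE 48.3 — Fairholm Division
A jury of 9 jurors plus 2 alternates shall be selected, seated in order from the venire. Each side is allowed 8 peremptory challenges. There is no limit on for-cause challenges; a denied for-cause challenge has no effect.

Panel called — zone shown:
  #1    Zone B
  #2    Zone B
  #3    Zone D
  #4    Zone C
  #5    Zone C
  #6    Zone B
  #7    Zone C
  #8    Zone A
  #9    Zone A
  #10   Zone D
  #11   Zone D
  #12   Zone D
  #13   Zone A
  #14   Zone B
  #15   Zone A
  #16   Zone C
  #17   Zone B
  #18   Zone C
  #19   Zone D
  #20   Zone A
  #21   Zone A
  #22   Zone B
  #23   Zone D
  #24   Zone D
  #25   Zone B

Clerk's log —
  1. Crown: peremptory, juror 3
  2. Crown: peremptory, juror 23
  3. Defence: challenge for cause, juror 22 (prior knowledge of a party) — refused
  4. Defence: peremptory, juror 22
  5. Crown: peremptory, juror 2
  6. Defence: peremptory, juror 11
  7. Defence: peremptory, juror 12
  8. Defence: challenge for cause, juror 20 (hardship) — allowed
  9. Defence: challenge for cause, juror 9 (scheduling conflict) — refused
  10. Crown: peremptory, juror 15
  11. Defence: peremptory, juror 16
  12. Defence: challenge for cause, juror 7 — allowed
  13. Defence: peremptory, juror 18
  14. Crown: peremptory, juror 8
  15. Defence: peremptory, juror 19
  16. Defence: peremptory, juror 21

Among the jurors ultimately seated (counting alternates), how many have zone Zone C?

2

Removed: #2, #3, #7, #8, #11, #12, #15, #16, #18, #19, #20, #21, #22, #23.
Seated (11 incl. alternates): #1, #4, #5, #6, #9, #10, #13, #14, #17, #24, #25.
Of those, in Zone C: #4, #5 → 2.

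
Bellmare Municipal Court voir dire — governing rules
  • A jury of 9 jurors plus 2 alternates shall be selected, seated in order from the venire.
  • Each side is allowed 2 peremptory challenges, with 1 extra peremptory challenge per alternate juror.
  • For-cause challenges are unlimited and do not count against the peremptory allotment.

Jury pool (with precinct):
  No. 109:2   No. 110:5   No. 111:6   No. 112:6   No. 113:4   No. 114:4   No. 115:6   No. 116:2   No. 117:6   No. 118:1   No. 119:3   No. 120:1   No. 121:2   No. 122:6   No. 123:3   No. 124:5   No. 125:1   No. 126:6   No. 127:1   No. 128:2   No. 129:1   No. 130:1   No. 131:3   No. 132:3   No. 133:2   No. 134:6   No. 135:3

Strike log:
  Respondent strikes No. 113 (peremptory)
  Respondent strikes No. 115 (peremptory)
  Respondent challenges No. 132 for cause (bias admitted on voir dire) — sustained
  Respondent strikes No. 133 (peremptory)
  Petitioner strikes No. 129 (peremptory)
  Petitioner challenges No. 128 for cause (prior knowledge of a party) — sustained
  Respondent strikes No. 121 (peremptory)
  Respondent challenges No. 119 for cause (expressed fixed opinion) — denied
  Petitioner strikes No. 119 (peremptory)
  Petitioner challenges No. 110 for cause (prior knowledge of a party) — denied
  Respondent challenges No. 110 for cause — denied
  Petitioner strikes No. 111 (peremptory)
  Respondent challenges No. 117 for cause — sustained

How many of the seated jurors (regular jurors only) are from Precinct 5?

Removed: #111, #113, #115, #117, #119, #121, #128, #129, #132, #133.
Seated jurors 1–9: #109, #110, #112, #114, #116, #118, #120, #122, #123 (alternates #124, #125 not counted).
Of those, in Precinct 5: #110 → 1.

1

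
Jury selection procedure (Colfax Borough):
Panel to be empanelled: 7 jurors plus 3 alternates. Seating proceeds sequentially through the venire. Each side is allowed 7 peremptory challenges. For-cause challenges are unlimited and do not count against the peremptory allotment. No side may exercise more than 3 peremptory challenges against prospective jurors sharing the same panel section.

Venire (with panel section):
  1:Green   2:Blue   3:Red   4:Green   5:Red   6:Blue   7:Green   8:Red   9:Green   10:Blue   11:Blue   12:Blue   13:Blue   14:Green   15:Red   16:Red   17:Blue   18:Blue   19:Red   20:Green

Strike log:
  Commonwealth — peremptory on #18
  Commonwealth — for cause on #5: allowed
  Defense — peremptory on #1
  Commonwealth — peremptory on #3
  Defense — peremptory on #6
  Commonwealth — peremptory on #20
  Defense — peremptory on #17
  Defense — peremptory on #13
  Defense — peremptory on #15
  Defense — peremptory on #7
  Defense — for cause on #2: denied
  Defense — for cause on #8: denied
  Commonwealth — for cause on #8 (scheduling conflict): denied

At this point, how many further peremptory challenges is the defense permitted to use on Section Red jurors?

Defense peremptories so far: #1, #6, #17, #13, #15, #7 — 6 of 7 used, 1 left overall.
Against Section Red: #15 — 1 used; per-section cap 3 leaves 2.
Binding limit: min(1, 2) = 1.

1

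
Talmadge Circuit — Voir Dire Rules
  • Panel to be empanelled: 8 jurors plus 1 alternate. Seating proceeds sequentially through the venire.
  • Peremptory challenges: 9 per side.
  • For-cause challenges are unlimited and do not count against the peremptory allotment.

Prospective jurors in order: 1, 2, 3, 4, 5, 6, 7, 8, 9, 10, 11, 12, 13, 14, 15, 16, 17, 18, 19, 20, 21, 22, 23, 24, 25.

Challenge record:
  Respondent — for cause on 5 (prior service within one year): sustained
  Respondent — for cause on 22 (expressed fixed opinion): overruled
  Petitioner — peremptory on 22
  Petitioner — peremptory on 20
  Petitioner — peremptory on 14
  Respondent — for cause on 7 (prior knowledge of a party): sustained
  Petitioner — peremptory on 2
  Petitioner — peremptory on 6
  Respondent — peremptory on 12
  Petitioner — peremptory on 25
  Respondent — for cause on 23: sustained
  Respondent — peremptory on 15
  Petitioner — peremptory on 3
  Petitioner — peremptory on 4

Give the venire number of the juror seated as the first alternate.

18

Removed: #2, #3, #4, #5, #6, #7, #12, #14, #15, #20, #22, #23, #25.
Seating in order: seats 1–8 → #1, #8, #9, #10, #11, #13, #16, #17; alternates → #18.
So alternate 1 is #18.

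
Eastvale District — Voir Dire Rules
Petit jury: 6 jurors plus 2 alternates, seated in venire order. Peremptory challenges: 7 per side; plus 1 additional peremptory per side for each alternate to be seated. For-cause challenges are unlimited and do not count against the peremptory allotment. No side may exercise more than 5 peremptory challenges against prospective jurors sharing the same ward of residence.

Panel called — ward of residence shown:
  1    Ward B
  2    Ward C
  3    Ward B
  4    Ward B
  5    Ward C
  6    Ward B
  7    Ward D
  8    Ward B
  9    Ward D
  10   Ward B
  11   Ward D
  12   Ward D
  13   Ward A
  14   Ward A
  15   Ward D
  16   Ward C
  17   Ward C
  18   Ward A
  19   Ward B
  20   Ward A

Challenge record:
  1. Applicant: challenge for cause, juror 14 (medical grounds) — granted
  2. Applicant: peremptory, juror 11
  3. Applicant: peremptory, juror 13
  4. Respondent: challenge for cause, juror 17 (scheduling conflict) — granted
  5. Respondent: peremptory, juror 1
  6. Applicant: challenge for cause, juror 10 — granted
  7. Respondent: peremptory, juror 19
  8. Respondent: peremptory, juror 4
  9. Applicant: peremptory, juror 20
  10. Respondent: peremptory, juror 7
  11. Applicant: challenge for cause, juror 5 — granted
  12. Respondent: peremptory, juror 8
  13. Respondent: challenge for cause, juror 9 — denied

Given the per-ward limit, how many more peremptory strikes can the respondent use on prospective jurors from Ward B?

Respondent peremptories so far: #1, #19, #4, #7, #8 — 5 of 9 used, 4 left overall.
Against Ward B: #1, #19, #4, #8 — 4 used; per-ward cap 5 leaves 1.
Binding limit: min(4, 1) = 1.

1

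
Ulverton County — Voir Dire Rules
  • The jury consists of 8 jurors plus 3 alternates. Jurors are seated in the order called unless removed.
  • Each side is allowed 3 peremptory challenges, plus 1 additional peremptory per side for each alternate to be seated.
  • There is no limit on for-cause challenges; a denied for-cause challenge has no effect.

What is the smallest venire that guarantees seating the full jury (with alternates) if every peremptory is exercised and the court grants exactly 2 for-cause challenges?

25

Seats to fill: 8 + 3 alternates = 11.
Peremptories: 3 + 1×3 = 6 per side × 2 sides = 12.
For-cause removals: 2.
Minimum venire: 11 + 12 + 2 = 25.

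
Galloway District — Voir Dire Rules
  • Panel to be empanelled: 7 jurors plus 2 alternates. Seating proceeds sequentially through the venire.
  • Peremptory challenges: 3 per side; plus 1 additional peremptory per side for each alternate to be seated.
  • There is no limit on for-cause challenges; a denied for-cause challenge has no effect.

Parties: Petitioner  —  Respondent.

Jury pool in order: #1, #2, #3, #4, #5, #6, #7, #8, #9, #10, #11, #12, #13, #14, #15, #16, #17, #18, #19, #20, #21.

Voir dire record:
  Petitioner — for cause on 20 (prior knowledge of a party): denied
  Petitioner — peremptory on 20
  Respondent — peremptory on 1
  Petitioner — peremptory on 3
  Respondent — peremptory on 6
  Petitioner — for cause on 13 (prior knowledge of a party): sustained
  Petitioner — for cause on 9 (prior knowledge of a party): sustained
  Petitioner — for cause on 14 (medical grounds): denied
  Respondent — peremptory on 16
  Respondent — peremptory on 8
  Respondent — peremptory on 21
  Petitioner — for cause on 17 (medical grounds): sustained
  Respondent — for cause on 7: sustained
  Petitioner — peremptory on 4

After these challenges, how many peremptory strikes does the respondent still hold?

0

Respondent allotment: 3 base + 1 × 2 alternates = 5.
Respondent peremptories used: #1, #6, #16, #8, #21 — 5 (the for-cause on #7 doesn't count).
Remaining: 5 − 5 = 0.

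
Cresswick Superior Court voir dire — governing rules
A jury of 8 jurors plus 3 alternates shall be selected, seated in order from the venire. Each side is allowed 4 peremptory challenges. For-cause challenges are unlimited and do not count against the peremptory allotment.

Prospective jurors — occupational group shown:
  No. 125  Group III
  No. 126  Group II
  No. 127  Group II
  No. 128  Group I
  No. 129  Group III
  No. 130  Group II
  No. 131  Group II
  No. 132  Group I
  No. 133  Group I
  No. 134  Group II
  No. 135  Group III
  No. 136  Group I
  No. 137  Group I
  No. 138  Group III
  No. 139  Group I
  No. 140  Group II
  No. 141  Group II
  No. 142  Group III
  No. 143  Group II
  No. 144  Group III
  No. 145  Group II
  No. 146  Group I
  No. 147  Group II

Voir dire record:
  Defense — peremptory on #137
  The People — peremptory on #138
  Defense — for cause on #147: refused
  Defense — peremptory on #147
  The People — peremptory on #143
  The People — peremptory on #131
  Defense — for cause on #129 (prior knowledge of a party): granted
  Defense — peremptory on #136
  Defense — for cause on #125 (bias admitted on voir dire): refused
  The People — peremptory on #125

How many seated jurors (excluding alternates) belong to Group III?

1

Removed: #125, #129, #131, #136, #137, #138, #143, #147.
Seated jurors 1–8: #126, #127, #128, #130, #132, #133, #134, #135 (alternates #139, #140, #141 not counted).
Of those, in Group III: #135 → 1.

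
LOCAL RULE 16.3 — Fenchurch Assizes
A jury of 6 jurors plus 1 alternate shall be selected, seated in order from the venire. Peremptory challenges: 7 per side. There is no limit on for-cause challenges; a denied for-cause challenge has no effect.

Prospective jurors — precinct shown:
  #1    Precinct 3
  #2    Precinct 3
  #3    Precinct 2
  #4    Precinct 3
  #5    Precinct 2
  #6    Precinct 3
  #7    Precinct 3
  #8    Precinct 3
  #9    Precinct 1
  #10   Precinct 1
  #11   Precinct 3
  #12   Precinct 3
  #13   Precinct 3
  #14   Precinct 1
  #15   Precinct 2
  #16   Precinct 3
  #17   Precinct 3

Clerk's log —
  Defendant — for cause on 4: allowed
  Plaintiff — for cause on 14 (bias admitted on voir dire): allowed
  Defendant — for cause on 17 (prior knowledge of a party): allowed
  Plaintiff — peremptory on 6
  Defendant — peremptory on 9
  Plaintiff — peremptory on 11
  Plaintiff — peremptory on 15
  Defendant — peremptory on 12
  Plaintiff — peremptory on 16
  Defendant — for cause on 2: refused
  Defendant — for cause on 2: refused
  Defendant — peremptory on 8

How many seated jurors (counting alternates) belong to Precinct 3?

Removed: #4, #6, #8, #9, #11, #12, #14, #15, #16, #17.
Seated (7 incl. alternates): #1, #2, #3, #5, #7, #10, #13.
Of those, in Precinct 3: #1, #2, #7, #13 → 4.

4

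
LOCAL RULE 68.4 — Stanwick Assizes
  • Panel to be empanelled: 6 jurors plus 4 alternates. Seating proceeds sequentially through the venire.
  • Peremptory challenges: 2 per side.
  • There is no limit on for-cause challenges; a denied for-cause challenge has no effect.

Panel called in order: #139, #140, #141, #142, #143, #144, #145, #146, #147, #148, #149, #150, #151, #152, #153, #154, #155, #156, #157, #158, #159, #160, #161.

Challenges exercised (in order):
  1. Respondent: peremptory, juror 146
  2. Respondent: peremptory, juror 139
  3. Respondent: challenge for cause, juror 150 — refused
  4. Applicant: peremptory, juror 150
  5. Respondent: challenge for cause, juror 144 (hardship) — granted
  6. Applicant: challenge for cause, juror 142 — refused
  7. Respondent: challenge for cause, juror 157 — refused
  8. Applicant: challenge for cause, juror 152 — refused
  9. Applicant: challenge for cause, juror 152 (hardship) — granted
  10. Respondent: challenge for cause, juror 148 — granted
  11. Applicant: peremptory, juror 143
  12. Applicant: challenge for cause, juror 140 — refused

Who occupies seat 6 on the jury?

149

Removed: #139, #143, #144, #146, #148, #150, #152. (#140, #142, #157 stay — for-cause denied.)
Seating in order: seats 1–6 → #140, #141, #142, #145, #147, #149; alternates → #151, #153, #154, #155.
So seat 6 is #149.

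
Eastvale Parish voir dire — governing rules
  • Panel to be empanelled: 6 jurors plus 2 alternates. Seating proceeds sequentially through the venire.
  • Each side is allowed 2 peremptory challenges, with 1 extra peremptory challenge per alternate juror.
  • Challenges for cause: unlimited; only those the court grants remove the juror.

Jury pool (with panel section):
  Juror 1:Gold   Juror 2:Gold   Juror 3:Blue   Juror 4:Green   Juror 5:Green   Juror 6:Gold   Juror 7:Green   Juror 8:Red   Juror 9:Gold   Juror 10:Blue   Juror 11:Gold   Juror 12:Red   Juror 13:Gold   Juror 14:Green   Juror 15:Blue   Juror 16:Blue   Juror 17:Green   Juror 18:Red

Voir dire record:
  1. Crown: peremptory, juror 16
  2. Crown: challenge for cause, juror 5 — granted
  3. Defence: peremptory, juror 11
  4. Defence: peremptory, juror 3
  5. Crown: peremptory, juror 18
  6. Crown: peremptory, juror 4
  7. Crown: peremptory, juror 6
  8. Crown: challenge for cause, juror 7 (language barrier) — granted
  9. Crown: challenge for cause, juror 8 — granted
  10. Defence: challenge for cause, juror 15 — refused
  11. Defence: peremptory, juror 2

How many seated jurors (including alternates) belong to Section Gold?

Removed: #2, #3, #4, #5, #6, #7, #8, #11, #16, #18.
Seated (8 incl. alternates): #1, #9, #10, #12, #13, #14, #15, #17.
Of those, in Section Gold: #1, #9, #13 → 3.

3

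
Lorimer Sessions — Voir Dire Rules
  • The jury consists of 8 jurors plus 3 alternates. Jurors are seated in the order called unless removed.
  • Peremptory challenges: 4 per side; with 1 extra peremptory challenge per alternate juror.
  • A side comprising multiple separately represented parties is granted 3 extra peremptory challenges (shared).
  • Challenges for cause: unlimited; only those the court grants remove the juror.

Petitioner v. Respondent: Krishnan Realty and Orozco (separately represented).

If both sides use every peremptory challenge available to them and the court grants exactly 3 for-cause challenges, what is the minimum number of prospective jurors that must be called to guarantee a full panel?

31

Seats to fill: 8 + 3 alternates = 11.
Peremptories — Petitioner: 4 + 1×3 = 7; Respondent: 4 + 1×3 + 3 = 10; total 17.
For-cause removals: 3.
Minimum venire: 11 + 17 + 3 = 31.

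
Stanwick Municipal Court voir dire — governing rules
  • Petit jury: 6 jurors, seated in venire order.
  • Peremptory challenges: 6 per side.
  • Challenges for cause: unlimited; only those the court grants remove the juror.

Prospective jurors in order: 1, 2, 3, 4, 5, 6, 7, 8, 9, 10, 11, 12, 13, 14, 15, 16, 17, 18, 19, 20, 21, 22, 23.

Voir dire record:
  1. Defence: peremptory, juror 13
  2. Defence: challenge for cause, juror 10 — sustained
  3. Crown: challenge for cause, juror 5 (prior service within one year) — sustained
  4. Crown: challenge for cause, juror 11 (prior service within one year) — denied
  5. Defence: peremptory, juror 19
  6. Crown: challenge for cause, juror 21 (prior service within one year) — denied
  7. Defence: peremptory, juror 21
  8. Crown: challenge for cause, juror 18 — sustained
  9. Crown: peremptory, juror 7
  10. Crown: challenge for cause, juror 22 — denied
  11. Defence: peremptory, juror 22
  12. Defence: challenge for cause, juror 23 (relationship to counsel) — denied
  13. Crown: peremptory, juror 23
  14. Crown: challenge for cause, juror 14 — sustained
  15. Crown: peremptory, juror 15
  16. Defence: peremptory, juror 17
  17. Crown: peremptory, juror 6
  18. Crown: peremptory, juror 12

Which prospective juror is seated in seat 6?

9

Removed: #5, #6, #7, #10, #12, #13, #14, #15, #17, #18, #19, #21, #22, #23. (#11 stays — for-cause denied.)
Filling seats in venire order through position 6: #1, #2, #3, #4, #8, #9.
So seat 6 is #9.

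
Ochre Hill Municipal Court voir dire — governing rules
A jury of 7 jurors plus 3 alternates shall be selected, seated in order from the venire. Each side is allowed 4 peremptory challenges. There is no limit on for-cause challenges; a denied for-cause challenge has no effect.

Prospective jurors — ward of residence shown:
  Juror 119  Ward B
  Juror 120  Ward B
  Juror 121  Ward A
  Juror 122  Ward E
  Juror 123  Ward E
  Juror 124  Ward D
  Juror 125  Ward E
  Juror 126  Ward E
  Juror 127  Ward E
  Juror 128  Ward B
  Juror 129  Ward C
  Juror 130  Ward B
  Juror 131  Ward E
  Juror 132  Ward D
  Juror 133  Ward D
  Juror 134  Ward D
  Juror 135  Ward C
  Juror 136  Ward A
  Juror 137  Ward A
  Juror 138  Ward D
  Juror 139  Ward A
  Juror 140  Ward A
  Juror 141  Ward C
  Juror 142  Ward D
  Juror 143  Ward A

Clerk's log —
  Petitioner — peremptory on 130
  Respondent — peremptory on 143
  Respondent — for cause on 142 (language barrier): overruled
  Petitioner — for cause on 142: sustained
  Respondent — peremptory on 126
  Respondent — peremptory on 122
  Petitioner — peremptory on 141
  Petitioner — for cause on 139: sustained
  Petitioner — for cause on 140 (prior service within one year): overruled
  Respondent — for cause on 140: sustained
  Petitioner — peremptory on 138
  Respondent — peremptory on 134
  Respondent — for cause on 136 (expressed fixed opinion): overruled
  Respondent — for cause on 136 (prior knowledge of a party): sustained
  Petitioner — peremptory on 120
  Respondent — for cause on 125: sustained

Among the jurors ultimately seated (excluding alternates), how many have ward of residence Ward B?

Removed: #120, #122, #125, #126, #130, #134, #136, #138, #139, #140, #141, #142, #143.
Seated jurors 1–7: #119, #121, #123, #124, #127, #128, #129 (alternates #131, #132, #133 not counted).
Of those, in Ward B: #119, #128 → 2.

2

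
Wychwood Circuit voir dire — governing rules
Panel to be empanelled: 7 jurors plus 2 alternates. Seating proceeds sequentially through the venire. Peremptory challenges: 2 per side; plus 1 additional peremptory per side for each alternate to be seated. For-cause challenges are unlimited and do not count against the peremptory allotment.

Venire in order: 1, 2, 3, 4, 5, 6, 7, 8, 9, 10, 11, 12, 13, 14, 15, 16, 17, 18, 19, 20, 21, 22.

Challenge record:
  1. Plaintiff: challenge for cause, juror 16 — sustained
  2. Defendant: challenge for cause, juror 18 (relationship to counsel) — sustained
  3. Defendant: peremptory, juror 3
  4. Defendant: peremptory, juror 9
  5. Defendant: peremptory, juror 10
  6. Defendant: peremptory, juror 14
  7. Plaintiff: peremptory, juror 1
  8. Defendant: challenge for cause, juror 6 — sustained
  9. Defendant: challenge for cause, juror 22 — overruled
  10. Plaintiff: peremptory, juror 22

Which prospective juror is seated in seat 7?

Removed: #1, #3, #6, #9, #10, #14, #16, #18, #22.
Seating in order: seats 1–7 → #2, #4, #5, #7, #8, #11, #12; alternates → #13, #15.
So seat 7 is #12.

12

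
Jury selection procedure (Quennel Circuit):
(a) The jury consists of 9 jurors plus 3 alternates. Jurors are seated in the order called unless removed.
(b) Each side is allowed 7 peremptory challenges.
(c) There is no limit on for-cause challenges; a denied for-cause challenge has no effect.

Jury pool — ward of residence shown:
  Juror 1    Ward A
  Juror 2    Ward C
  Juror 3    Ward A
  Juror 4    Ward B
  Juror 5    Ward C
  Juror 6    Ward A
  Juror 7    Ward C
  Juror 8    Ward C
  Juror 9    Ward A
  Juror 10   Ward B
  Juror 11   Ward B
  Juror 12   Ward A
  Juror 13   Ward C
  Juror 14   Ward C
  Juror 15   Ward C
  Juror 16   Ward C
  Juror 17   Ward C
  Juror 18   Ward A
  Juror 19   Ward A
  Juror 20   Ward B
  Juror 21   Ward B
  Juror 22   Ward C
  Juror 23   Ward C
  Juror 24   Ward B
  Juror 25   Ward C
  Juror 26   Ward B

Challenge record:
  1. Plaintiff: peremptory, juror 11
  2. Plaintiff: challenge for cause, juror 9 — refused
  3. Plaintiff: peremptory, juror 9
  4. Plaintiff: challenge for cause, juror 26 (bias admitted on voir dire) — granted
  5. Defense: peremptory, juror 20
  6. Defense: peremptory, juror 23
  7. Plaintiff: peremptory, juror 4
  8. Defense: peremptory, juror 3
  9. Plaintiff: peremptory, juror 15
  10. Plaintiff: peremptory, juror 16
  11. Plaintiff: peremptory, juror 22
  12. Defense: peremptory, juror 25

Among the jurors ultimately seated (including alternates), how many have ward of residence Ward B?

1

Removed: #3, #4, #9, #11, #15, #16, #20, #22, #23, #25, #26.
Seated (12 incl. alternates): #1, #2, #5, #6, #7, #8, #10, #12, #13, #14, #17, #18.
Of those, in Ward B: #10 → 1.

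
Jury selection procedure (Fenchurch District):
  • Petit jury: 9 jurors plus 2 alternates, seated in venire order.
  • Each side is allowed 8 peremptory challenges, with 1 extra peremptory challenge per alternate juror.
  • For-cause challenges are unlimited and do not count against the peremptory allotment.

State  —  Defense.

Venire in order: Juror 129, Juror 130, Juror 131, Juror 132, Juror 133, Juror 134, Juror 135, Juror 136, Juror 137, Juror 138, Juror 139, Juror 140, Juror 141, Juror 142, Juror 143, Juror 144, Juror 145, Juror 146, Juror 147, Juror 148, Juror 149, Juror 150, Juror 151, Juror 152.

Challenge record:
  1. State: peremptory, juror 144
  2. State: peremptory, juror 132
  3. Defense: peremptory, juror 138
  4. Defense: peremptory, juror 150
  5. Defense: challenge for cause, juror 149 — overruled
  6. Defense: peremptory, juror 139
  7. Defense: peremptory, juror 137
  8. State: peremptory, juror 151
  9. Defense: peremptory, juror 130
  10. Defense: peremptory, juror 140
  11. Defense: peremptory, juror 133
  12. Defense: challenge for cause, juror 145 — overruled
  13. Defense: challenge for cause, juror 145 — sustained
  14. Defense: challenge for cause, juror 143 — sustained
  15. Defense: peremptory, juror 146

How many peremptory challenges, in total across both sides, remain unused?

State allotment: 8 base + 1 × 2 alternates = 10. Defense allotment: 8 base + 1 × 2 alternates = 10.
State peremptories used: #144, #132, #151 — 3.
Defense peremptories used: #138, #150, #139, #137, #130, #140, #133, #146 — 8 (for-cause on #149, #145, #145, #143 don't count).
Remaining: (10 − 3) + (10 − 8) = 9.

9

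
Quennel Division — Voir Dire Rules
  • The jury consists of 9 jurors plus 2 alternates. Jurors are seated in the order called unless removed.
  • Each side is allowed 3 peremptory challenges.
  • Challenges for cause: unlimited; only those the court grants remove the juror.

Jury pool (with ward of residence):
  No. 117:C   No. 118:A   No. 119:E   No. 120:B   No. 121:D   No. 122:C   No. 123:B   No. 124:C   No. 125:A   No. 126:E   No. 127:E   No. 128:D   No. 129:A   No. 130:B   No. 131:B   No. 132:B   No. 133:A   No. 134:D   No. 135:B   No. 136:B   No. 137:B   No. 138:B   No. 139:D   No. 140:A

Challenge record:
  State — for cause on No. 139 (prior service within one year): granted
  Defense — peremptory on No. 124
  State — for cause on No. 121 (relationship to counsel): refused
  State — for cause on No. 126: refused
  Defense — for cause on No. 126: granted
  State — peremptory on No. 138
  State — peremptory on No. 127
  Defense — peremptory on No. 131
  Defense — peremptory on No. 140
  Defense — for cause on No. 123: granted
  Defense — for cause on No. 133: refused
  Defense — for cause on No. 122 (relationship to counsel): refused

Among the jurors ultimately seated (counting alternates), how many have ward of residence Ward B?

3

Removed: #123, #124, #126, #127, #131, #138, #139, #140.
Seated (11 incl. alternates): #117, #118, #119, #120, #121, #122, #125, #128, #129, #130, #132.
Of those, in Ward B: #120, #130, #132 → 3.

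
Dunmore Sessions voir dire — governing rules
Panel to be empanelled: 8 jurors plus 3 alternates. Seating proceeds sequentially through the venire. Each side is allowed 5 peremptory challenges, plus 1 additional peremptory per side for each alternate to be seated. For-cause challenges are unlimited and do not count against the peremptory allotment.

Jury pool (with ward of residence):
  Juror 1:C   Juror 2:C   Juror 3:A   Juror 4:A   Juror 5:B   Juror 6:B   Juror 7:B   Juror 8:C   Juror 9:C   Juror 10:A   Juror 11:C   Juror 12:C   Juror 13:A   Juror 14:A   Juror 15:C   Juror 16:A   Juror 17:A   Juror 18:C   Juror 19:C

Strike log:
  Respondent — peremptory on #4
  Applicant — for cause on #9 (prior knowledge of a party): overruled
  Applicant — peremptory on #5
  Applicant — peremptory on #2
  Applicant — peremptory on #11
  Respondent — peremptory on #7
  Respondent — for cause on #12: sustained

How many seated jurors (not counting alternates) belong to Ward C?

Removed: #2, #4, #5, #7, #11, #12.
Seated jurors 1–8: #1, #3, #6, #8, #9, #10, #13, #14 (alternates #15, #16, #17 not counted).
Of those, in Ward C: #1, #8, #9 → 3.

3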